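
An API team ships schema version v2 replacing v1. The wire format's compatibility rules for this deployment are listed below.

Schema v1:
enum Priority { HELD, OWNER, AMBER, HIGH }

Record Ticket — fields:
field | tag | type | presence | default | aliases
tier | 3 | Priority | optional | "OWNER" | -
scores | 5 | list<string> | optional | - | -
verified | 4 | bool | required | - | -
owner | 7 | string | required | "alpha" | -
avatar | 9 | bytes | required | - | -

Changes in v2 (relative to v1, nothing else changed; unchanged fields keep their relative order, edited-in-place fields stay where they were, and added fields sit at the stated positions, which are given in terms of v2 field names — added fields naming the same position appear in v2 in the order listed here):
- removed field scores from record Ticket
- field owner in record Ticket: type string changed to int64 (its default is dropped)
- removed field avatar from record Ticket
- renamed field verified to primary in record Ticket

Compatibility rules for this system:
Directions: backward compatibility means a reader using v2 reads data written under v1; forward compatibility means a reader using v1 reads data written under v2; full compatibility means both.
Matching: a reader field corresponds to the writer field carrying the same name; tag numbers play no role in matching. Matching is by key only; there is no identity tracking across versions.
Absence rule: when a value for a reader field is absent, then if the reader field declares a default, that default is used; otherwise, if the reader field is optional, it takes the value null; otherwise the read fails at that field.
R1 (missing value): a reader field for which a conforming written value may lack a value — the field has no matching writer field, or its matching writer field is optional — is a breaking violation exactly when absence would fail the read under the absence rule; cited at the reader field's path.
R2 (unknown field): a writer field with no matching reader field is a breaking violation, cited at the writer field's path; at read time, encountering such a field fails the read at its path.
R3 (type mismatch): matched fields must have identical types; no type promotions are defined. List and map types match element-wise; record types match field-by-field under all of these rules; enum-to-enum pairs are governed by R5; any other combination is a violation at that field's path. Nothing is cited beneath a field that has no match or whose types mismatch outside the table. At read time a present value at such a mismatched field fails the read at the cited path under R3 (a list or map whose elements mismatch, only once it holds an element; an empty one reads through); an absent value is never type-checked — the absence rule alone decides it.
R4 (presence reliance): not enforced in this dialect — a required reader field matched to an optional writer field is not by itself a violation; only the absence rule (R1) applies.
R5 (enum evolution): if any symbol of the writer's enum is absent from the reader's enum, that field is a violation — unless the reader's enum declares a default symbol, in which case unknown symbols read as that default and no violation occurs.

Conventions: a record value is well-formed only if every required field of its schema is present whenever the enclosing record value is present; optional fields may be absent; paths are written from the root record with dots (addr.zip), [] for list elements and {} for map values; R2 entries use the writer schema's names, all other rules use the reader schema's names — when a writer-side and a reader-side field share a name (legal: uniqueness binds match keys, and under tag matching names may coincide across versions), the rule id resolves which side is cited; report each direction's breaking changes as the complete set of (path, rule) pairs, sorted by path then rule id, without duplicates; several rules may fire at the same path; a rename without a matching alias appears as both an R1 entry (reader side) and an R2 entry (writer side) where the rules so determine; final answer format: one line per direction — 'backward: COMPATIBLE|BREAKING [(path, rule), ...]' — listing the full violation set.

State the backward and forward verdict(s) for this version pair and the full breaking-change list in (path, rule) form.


backward: BREAKING [(avatar, R2), (owner, R3), (primary, R1), (scores, R2), (verified, R2)]; forward: BREAKING [(avatar, R1), (owner, R3), (primary, R2), (verified, R1)]

in Ticket below, arrows point writer -> reader
backward for Ticket (reader v2, writer v1):
  writer optional, Priority -> Priority: reader tier maps from writer tier
  no writer field matches reader primary
  writer required, string -> int64: reader owner maps from writer owner
  scores (writer side), unknown to reader
  verified (writer side), unknown to reader
  avatar (writer side), unknown to reader
  rule R2 violated at avatar
  rule R3 violated at owner
  rule R1 violated at primary
  rule R2 violated at scores
  rule R2 violated at verified
  => backward verdict for Ticket: BREAKING, 5 violation(s)
forward for Ticket (reader v1, writer v2):
  writer optional, Priority -> Priority: reader tier maps from writer tier
  no writer field matches reader scores
  no writer field matches reader verified
  writer required, int64 -> string: reader owner maps from writer owner
  no writer field matches reader avatar
  primary (writer side), unknown to reader
  rule R1 violated at avatar
  rule R3 violated at owner
  rule R2 violated at primary
  rule R1 violated at verified
  => forward verdict for Ticket: BREAKING, 4 violation(s)


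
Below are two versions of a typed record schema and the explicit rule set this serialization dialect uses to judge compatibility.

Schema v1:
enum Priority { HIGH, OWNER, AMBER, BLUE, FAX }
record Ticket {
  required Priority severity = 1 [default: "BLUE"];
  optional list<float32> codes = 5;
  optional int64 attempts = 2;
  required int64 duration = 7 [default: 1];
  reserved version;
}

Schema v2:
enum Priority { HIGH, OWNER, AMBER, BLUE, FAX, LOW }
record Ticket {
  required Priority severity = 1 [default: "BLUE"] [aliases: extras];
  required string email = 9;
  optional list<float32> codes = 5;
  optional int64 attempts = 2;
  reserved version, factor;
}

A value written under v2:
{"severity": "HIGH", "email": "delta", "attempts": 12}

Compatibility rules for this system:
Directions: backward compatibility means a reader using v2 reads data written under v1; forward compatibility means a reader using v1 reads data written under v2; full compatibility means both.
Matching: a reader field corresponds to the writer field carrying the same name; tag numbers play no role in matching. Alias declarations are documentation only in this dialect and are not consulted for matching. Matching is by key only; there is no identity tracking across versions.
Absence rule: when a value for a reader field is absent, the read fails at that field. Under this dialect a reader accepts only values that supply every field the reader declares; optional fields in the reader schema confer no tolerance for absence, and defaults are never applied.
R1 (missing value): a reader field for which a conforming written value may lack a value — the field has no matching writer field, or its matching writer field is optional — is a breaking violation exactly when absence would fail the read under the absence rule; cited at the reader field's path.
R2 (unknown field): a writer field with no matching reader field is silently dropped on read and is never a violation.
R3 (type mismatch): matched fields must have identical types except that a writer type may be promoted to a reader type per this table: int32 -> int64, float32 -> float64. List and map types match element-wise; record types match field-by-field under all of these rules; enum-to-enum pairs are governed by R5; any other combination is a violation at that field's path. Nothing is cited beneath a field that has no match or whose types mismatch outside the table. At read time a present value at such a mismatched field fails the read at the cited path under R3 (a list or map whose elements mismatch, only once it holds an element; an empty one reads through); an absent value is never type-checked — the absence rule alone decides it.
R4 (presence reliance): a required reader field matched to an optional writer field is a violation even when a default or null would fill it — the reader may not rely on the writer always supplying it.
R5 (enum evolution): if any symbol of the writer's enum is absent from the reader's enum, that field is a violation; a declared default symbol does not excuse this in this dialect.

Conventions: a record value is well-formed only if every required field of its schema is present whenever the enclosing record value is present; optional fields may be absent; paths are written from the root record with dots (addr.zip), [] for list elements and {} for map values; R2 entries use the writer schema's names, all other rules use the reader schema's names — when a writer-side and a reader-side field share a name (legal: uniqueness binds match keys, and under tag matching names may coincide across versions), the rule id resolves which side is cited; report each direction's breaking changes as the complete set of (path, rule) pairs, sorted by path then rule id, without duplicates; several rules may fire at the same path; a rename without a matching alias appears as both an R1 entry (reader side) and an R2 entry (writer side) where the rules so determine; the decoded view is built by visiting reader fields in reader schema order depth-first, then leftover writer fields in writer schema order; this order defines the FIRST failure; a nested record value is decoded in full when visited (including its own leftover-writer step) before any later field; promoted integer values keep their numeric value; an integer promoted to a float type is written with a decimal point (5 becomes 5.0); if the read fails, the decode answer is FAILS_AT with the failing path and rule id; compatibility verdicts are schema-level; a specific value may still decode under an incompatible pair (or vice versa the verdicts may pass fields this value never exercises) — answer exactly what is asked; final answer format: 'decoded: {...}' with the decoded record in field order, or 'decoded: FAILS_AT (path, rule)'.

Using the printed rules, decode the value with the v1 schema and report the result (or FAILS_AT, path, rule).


decoded: FAILS_AT (codes, R1)

arrows below run writer -> reader for Ticket
decode (reader v1):
  severity := "HIGH"
  read fails at codes under R1 (no fill)
  => FAILS_AT (codes, R1)
the rest of the Ticket diff is inert for this question:
  removed field duration from record Ticket -> a verdict-level change on Ticket — the shown value reads the same
  added field email to record Ticket: required string, tag 9 (in v2 it sits immediately before codes) -> a verdict-level change on Ticket — the shown value reads the same
  enum Priority (field severity in record Ticket): symbol LOW added -> a verdict-level change on Ticket — the shown value reads the same


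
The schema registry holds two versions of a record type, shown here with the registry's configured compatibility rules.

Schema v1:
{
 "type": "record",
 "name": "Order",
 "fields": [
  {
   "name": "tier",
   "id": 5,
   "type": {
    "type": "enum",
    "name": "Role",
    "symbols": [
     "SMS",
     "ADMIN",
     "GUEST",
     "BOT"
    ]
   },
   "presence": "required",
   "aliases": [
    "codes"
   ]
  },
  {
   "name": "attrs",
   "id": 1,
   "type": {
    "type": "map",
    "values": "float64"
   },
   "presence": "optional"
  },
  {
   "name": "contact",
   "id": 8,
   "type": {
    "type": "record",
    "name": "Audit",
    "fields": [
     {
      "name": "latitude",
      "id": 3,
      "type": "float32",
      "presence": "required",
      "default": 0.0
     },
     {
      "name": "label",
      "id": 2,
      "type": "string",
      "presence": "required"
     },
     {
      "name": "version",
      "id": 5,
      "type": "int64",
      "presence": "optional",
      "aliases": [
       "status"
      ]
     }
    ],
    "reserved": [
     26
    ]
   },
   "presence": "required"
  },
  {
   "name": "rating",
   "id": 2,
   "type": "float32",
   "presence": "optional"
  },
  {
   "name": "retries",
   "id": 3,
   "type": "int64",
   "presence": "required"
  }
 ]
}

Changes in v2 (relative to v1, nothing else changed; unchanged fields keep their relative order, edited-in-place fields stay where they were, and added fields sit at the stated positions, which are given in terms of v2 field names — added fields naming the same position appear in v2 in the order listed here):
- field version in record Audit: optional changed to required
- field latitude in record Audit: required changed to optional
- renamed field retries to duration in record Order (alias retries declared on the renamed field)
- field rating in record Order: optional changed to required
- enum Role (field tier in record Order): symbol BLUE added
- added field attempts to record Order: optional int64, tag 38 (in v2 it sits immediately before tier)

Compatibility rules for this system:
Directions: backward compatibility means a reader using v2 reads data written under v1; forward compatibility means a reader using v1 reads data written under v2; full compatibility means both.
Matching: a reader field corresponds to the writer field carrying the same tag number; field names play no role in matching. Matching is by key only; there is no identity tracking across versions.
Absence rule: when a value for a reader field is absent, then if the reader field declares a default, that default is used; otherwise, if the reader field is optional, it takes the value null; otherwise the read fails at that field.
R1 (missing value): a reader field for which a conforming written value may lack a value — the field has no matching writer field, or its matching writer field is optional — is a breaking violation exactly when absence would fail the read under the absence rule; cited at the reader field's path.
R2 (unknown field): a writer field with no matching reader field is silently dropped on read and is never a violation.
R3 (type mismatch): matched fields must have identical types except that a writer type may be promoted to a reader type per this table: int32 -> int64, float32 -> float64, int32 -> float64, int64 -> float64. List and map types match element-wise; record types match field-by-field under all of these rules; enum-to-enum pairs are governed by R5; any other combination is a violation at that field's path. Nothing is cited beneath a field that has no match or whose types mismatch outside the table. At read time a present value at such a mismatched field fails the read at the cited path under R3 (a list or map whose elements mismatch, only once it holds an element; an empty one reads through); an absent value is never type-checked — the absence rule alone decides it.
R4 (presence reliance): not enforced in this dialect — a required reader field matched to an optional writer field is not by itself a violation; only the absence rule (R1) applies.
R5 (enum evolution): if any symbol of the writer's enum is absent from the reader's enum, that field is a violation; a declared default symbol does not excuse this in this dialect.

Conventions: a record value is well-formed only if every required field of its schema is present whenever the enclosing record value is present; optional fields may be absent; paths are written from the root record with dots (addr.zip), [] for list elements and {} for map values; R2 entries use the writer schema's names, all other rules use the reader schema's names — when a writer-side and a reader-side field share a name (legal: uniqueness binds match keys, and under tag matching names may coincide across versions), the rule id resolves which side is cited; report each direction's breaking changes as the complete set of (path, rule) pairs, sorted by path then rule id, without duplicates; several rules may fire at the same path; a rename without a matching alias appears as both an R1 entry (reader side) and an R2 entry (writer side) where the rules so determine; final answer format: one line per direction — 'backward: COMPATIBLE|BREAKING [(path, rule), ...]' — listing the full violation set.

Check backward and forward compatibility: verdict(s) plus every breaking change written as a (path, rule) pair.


the writer's type comes first in each Order pair
backward on Order — v2 reading data written by v1:
  attempts: no writer match
  Role -> Role, writer required: tier aligns to tier
  map<string, float64> -> map<string, float64>, writer optional: attrs aligns to attrs
  Audit -> Audit, writer required: contact aligns to contact
  float32 -> float32, writer optional: rating aligns to rating
  int64 -> int64, writer required: duration aligns to retries
  float32 -> float32, writer required: contact.latitude aligns to contact.latitude
  string -> string, writer required: contact.label aligns to contact.label
  int64 -> int64, writer optional: contact.version aligns to contact.version
  rule R1 violated at contact.version
  rule R1 violated at rating
  => backward verdict for Order: BREAKING, 2 violation(s)
forward on Order — v1 reading data written by v2:
  Role -> Role, writer required: tier aligns to tier
  map<string, float64> -> map<string, float64>, writer optional: attrs aligns to attrs
  Audit -> Audit, writer required: contact aligns to contact
  float32 -> float32, writer required: rating aligns to rating
  int64 -> int64, writer required: retries aligns to duration
  writer attempts: unknown to reader
  float32 -> float32, writer optional: contact.latitude aligns to contact.latitude
  string -> string, writer required: contact.label aligns to contact.label
  int64 -> int64, writer required: contact.version aligns to contact.version
  rule R5 violated at tier
  => forward verdict for Order: BREAKING, 1 violation(s)

backward: BREAKING [(contact.version, R1), (rating, R1)]; forward: BREAKING [(tier, R5)]


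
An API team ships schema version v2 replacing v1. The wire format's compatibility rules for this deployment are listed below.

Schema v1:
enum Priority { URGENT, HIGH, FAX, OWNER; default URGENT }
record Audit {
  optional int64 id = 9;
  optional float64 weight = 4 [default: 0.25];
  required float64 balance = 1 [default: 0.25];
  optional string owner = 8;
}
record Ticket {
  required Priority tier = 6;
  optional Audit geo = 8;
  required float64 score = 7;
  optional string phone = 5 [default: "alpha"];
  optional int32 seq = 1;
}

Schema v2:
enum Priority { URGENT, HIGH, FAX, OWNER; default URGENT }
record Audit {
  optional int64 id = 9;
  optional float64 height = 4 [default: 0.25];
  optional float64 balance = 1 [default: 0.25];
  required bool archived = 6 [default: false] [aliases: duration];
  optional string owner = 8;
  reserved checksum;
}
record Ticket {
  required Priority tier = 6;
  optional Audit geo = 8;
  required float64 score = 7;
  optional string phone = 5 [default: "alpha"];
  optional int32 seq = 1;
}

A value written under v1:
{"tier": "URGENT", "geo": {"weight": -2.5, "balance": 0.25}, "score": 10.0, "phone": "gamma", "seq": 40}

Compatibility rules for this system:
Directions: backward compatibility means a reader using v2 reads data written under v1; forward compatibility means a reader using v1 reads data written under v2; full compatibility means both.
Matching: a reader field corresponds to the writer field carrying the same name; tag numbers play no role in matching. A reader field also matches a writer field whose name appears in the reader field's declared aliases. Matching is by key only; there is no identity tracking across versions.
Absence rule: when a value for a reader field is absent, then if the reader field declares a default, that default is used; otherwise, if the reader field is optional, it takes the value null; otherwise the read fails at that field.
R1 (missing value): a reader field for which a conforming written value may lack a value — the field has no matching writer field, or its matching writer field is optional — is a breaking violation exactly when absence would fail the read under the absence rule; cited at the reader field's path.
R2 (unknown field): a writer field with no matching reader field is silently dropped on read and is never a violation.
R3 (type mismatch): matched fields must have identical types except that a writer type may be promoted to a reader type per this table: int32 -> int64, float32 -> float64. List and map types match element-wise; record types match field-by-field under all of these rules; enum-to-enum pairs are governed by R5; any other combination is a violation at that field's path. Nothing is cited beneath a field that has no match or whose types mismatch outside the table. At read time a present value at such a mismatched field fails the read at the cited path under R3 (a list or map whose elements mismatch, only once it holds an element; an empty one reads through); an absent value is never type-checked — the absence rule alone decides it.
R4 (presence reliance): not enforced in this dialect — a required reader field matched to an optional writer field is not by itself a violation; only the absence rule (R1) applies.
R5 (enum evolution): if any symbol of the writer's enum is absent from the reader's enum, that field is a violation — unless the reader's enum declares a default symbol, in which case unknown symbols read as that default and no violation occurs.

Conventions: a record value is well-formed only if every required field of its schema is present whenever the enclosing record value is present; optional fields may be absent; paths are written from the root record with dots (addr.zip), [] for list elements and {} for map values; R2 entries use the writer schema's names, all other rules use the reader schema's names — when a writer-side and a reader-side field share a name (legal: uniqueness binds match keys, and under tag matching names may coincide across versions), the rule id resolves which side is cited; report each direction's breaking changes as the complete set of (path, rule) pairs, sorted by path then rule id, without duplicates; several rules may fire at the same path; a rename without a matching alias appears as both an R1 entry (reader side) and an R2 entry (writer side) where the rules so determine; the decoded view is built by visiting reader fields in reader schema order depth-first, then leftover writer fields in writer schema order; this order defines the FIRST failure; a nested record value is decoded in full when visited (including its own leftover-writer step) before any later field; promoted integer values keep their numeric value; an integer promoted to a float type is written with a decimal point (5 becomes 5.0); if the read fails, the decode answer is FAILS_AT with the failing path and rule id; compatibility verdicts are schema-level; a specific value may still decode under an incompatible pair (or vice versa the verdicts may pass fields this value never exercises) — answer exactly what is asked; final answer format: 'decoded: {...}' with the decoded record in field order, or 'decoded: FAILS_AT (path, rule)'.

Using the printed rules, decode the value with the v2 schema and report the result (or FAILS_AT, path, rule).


decoded: {"tier": "URGENT", "geo": {"id": null, "height": 0.25, "balance": 0.25, "archived": false, "owner": null}, "score": 10.0, "phone": "gamma", "seq": 40}

arrows below run writer -> reader for Ticket
migrating the Ticket value to v2:
  tier := "URGENT"
  geo.id := null (not supplied -> null)
  geo.height := 0.25 (no value, default fills)
  geo.balance := 0.25
  geo.archived := false (no value, default fills)
  geo.owner := null (not supplied -> null)
  writer geo.weight: unmatched, discarded
  score := 10.0
  phone := "gamma"
  seq := 40
  => decoded: {"tier": "URGENT", "geo": {"id": null, "height": 0.25, "balance": 0.25, "archived": false, "owner": null}, "score": 10.0, "phone": "gamma", "seq": 40}
the other Ticket changes do not affect what is asked:
  field balance in record Audit: required changed to optional -> fires no rule on Ticket under this dialect and leaves the result unchanged


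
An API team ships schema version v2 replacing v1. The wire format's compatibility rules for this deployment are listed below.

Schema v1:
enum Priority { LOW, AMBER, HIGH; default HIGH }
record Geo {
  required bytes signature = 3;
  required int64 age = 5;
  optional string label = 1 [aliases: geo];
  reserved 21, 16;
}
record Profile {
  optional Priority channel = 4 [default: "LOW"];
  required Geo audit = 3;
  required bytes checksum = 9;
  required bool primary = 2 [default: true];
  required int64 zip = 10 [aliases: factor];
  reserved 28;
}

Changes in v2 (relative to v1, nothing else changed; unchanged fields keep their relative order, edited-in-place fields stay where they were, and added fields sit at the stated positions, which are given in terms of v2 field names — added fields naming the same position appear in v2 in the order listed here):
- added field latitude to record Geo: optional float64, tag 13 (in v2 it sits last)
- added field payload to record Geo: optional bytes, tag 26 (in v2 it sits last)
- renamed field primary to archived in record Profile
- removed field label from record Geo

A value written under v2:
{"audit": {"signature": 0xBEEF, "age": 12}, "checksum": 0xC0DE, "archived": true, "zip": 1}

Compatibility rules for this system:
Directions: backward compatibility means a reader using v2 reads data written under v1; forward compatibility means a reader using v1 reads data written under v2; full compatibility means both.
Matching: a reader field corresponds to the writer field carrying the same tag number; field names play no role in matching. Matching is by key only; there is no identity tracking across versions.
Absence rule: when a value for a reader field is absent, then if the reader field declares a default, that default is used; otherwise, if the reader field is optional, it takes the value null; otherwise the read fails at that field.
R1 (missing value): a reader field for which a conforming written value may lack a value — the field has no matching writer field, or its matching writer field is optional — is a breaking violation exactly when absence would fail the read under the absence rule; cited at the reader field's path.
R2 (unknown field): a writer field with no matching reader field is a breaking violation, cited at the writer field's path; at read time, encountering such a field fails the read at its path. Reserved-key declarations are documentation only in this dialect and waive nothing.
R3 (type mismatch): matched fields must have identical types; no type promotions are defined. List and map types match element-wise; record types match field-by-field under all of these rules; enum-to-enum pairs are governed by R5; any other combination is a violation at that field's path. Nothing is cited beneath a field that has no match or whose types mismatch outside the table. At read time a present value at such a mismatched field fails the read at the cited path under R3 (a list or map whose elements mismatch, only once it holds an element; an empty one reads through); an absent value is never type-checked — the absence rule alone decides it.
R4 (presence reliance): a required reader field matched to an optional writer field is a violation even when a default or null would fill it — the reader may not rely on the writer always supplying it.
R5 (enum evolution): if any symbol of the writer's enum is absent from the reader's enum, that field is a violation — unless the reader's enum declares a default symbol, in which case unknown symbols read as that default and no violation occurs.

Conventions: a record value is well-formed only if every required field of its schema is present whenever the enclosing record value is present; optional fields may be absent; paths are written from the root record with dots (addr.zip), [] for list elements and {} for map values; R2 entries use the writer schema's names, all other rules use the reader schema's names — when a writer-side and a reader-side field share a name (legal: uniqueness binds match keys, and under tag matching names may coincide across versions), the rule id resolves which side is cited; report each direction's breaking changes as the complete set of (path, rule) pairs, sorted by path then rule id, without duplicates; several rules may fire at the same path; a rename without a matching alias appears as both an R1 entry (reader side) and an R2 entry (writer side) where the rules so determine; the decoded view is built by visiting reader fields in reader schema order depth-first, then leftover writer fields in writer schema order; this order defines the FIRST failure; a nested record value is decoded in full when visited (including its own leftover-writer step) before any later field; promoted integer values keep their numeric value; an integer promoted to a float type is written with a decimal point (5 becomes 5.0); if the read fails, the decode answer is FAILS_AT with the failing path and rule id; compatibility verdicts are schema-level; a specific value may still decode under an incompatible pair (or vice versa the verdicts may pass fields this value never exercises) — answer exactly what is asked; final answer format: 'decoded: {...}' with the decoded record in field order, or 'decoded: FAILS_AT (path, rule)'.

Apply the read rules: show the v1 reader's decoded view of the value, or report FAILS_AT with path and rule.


in Profile below, arrows point writer -> reader
decode (reader v1):
  channel := "LOW" (absent -> default)
  audit.signature := 0xBEEF
  audit.age := 12
  audit.label := null (absent, optional -> null)
  checksum := 0xC0DE
  primary := true (from writer archived)
  zip := 1
  => decoded: {"channel": "LOW", "audit": {"signature": 0xBEEF, "age": 12, "label": null}, "checksum": 0xC0DE, "primary": true, "zip": 1}
diffs on Profile not affecting the asked answer:
  added field payload to record Geo: optional bytes, tag 26 (in v2 it sits last) -> a verdict-level change on Profile — the shown value reads the same
  added field latitude to record Geo: optional float64, tag 13 (in v2 it sits last) -> a verdict-level change on Profile — the shown value reads the same
  renamed field primary to archived in record Profile -> inert under this dialect — no rule fires on Profile and the result does not move
  removed field label from record Geo -> a verdict-level change on Profile — the shown value reads the same

decoded: {"channel": "LOW", "audit": {"signature": 0xBEEF, "age": 12, "label": null}, "checksum": 0xC0DE, "primary": true, "zip": 1}


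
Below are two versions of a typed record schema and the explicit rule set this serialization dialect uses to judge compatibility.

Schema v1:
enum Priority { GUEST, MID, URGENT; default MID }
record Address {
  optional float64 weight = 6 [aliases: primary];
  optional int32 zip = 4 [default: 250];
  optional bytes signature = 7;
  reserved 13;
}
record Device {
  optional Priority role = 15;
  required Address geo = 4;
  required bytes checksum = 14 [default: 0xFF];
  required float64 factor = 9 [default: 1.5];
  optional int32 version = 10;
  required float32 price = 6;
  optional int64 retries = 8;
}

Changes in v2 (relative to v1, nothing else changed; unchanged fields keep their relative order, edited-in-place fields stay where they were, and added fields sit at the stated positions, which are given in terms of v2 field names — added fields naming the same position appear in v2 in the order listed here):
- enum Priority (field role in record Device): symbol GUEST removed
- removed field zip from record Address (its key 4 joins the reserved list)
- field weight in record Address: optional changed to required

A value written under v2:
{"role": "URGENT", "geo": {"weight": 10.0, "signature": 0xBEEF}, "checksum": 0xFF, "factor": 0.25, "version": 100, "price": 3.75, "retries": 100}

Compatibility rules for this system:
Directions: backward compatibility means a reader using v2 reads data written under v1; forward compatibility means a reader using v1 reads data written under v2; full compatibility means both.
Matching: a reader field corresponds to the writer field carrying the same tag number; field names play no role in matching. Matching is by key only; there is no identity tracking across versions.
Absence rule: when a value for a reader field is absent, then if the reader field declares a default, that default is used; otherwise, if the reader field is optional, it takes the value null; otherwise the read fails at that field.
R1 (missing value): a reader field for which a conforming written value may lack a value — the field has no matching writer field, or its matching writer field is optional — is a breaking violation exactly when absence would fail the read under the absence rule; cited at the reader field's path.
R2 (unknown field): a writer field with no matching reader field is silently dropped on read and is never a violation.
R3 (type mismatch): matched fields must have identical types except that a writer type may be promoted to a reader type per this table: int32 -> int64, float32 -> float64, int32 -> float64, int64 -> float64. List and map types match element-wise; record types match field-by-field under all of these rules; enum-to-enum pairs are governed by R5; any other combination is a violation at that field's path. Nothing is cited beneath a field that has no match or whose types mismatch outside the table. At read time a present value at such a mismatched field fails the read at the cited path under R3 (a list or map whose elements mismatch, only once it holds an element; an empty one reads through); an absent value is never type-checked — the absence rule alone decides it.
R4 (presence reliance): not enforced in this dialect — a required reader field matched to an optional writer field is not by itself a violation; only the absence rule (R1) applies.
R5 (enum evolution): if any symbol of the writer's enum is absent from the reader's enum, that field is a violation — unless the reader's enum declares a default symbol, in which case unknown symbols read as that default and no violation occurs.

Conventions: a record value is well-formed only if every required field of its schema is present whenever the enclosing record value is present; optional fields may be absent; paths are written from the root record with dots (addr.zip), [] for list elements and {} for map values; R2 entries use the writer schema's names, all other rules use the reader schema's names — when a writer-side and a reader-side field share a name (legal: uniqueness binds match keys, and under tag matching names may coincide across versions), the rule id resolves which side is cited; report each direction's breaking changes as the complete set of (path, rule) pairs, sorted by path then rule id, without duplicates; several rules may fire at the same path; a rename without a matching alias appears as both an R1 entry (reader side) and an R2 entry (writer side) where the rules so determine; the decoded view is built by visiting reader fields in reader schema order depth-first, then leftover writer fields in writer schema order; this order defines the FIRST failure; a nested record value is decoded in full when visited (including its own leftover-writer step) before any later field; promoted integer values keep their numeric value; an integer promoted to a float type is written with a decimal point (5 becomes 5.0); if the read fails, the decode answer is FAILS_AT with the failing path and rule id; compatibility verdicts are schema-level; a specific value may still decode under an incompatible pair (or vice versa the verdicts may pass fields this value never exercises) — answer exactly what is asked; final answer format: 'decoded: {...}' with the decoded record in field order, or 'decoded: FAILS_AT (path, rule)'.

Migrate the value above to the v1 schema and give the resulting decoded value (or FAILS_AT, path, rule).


decoded: {"role": "URGENT", "geo": {"weight": 10.0, "zip": 250, "signature": 0xBEEF}, "checksum": 0xFF, "factor": 0.25, "version": 100, "price": 3.75, "retries": 100}

in Device below, arrows point writer -> reader
decoding the Device value with the v1 reader:
  role := "URGENT"
  geo.weight := 10.0
  geo.zip := 250 (no value, default fills)
  geo.signature := 0xBEEF
  checksum := 0xFF
  factor := 0.25
  version := 100
  price := 3.75
  retries := 100
  => decoded: {"role": "URGENT", "geo": {"weight": 10.0, "zip": 250, "signature": 0xBEEF}, "checksum": 0xFF, "factor": 0.25, "version": 100, "price": 3.75, "retries": 100}
ruling out the remaining Device differences:
  enum Priority (field role in record Device): symbol GUEST removed -> fires no rule on Device under this dialect and leaves the result unchanged
  removed field zip from record Address (its key 4 joins the reserved list) -> fires no rule on Device under this dialect and leaves the result unchanged
  field weight in record Address: optional changed to required -> schema-level compatibility only; this Device value's decode is unchanged


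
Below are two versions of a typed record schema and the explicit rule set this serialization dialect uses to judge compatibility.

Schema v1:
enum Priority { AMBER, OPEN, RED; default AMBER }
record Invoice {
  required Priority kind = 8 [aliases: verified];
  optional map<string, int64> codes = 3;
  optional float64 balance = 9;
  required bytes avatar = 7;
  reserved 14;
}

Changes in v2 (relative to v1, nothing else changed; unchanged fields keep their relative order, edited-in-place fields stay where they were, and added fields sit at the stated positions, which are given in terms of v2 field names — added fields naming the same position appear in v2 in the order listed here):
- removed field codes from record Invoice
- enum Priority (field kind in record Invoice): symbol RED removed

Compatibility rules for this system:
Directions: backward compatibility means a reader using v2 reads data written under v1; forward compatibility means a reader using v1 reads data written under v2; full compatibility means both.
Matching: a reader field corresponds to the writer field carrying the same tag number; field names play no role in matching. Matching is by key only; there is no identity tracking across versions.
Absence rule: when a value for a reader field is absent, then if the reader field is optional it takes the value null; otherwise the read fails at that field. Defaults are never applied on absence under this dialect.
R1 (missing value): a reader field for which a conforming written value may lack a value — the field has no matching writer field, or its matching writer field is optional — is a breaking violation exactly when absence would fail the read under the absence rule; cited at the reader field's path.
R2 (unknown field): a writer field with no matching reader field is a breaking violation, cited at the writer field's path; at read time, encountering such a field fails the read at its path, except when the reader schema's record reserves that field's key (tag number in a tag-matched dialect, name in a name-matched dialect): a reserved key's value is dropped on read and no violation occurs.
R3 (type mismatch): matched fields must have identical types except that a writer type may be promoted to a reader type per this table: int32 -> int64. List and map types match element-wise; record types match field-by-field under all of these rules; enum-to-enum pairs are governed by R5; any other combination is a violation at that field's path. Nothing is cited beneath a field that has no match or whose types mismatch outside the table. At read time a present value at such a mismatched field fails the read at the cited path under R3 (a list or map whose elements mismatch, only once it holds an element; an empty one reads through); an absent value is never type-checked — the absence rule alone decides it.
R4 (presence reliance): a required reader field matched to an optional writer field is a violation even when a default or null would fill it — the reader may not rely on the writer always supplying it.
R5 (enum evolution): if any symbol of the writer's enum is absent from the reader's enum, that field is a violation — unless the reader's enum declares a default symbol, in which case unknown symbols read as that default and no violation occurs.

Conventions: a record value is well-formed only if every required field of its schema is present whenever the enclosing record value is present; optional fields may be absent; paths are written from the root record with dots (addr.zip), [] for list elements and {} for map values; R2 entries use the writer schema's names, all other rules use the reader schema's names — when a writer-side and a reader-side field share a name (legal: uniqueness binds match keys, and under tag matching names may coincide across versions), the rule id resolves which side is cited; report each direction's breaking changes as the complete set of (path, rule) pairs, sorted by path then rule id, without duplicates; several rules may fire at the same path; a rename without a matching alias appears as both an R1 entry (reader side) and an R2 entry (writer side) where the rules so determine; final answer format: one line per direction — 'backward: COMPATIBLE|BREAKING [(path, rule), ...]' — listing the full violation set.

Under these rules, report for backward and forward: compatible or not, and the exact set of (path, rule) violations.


backward: BREAKING [(codes, R2)]; forward: COMPATIBLE []

the writer's type comes first in each Invoice pair
backward on Invoice — v2 reading data written by v1:
  Priority -> Priority, writer required: kind aligns to kind
  float64 -> float64, writer optional: balance aligns to balance
  bytes -> bytes, writer required: avatar aligns to avatar
  writer field codes has no reader counterpart
  R2 fires at codes
  => 1 violation(s): backward is BREAKING for Invoice
forward on Invoice — v1 reading data written by v2:
  Priority -> Priority, writer required: kind aligns to kind
  codes has no writer counterpart
  float64 -> float64, writer optional: balance aligns to balance
  bytes -> bytes, writer required: avatar aligns to avatar
  => forward: COMPATIBLE
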